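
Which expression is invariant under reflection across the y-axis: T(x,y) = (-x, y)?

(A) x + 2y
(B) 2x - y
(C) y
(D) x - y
C

The map is reflection across the y-axis: T(x,y) = (-x, y).
Substitute the transformed coordinates into each option and compare with the original:
(A) x + 2y  ->  (-x) + 2(y) = -x + 2y   [differs from x + 2y: not invariant]
(B) 2x - y  ->  2(-x) - (y) = -2x - y   [differs from 2x - y: not invariant]
(C) y  ->  (y) = y   [equals y: invariant]
(D) x - y  ->  (-x) - (y) = -x - y   [differs from x - y: not invariant]

Only option (C), y, is unchanged by the transformation.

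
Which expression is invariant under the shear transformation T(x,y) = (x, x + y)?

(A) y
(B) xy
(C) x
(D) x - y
C

Under the shear T(x,y) = (x, x + y):
Substitute the transformed coordinates into each option and compare with the original:
(A) y  ->  (x + y) = x + y   [differs from y: not invariant]
(B) xy  ->  (x)(x + y) = x^2 + xy   [differs from xy: not invariant]
(C) x  ->  (x) = x   [equals x: invariant]
(D) x - y  ->  (x) - (x + y) = -y   [differs from x - y: not invariant]

Only option (C), x, is unchanged by the transformation.
A vertical shear moves points parallel to the y-axis, so the x-coordinate (and any function of x alone) is unchanged.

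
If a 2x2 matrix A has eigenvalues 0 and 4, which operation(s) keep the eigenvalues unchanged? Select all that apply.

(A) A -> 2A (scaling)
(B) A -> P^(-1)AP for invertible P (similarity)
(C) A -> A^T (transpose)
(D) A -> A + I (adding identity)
B and C

Eigenvalues are preserved by:
1. Similarity transformations: A -> P^(-1)AP (same characteristic polynomial)
2. Transpose: A^T has the same eigenvalues as A

Eigenvalues are NOT preserved by:
- Adding identity: eigenvalues become 0+1, 4+1
- Scaling: eigenvalues become 0, 8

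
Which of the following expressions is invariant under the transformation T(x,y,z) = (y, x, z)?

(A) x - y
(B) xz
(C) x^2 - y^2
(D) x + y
D

Apply T(x,y,z) = (y, x, z) to each option, i.e. replace (x, y, z) by the transformed coordinates.
Substitute the transformed coordinates into each option and compare with the original:
(A) x - y  ->  (y) - (x) = -x + y   [differs from x - y: not invariant]
(B) xz  ->  (y)(z) = yz   [differs from xz: not invariant]
(C) x^2 - y^2  ->  (y)^2 - (x)^2 = -x^2 + y^2   [differs from x^2 - y^2: not invariant]
(D) x + y  ->  (y) + (x) = x + y   [equals x + y: invariant]

Only option (D), x + y, is unchanged by the transformation.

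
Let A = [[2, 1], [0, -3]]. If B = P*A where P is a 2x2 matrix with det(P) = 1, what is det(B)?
-6

By the multiplicative property of determinants, det(B) = det(P*A) = det(P) * det(A) = det(A),
so the determinant is invariant under multiplication by any determinant-1 matrix; we just need det(A).

det(A) = (2)(-3) - (1)(0) = -6 - 0 = -6

Therefore det(B) = 1 * (-6) = -6.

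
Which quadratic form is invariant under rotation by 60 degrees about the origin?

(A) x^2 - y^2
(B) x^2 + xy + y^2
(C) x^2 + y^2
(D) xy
C

Rotation by 60 degrees sends (x, y) to (x/2 - sqrt(3)y/2, sqrt(3)x/2 + y/2).
Substitute the transformed coordinates into each option and compare with the original:
(A) x^2 - y^2  ->  (x/2 - sqrt(3)y/2)^2 - (sqrt(3)x/2 + y/2)^2 = -x^2/2 - sqrt(3)xy + y^2/2   [differs from x^2 - y^2: not invariant]
(B) x^2 + xy + y^2  ->  (x/2 - sqrt(3)y/2)^2 + (x/2 - sqrt(3)y/2)(sqrt(3)x/2 + y/2) + (sqrt(3)x/2 + y/2)^2 = sqrt(3)x^2/4 + x^2 - xy/2 - sqrt(3)y^2/4 + y^2   [differs from x^2 + xy + y^2: not invariant]
(C) x^2 + y^2  ->  (x/2 - sqrt(3)y/2)^2 + (sqrt(3)x/2 + y/2)^2 = x^2 + y^2   [equals x^2 + y^2: invariant]
(D) xy  ->  (x/2 - sqrt(3)y/2)(sqrt(3)x/2 + y/2) = sqrt(3)x^2/4 - xy/2 - sqrt(3)y^2/4   [differs from xy: not invariant]

Only option (C), x^2 + y^2, is unchanged by the transformation.
x^2 + y^2 is the squared distance from the origin, which rotations preserve.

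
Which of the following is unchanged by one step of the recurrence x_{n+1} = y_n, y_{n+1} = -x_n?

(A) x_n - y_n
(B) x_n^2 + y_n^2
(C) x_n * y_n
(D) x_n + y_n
B

For the recurrence x_{n+1} = y_n, y_{n+1} = -x_n:

x_{n+1}^2 + y_{n+1}^2 = y_n^2 + (-x_n)^2 = x_n^2 + y_n^2
The sum of squares is conserved (like energy in a harmonic oscillator).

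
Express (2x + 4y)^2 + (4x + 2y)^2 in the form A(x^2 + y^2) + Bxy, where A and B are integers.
20(x^2 + y^2) + 32xy

Expanding: (2x + 4y)^2 = 4x^2 + 16xy + 16y^2
(4x + 2y)^2 = 16x^2 + 16xy + 4y^2
Sum = (4+16)(x^2+y^2) + 32xy = 20(x^2 + y^2) + 32xy
This is symmetric in x and y.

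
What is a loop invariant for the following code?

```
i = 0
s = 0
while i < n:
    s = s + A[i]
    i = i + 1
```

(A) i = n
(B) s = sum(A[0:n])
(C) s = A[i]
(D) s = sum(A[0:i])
D

A loop invariant must hold before the first iteration and be re-established by every execution of the body.

(D) s = sum(A[0:i]): Initially i = 0 and s = 0 = sum of the empty slice A[0:0]. If s = sum(A[0:i]) holds at the top of an iteration, the body sets s to sum(A[0:i]) + A[i] = sum(A[0:i+1]) and then i to i+1, so s = sum(A[0:i]) holds again. At exit i = n, giving s = sum(A[0:n]).

The other options fail:
(A) i = n: false initially (i = 0); it is the exit condition, not an invariant.
(B) s = sum(A[0:n]): false before the loop (s = 0, not the full sum) -- it only becomes true at exit.
(C) s = A[i]: after the first iteration s = A[0] but i = 1, so s = A[i] compares s with the wrong element (and fails in general).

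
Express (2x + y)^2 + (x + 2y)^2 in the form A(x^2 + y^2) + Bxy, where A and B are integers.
5(x^2 + y^2) + 8xy

Expanding: (2x + y)^2 = 4x^2 + 4xy + y^2
(x + 2y)^2 = x^2 + 4xy + 4y^2
Sum = (4+1)(x^2+y^2) + 8xy = 5(x^2 + y^2) + 8xy
This is symmetric in x and y.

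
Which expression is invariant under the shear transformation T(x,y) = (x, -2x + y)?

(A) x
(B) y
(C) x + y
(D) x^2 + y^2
A

Under the shear T(x,y) = (x, -2x + y):
Substitute the transformed coordinates into each option and compare with the original:
(A) x  ->  (x) = x   [equals x: invariant]
(B) y  ->  (-2x + y) = -2x + y   [differs from y: not invariant]
(C) x + y  ->  (x) + (-2x + y) = -x + y   [differs from x + y: not invariant]
(D) x^2 + y^2  ->  (x)^2 + (-2x + y)^2 = 5x^2 - 4xy + y^2   [differs from x^2 + y^2: not invariant]

Only option (A), x, is unchanged by the transformation.
A vertical shear moves points parallel to the y-axis, so the x-coordinate (and any function of x alone) is unchanged.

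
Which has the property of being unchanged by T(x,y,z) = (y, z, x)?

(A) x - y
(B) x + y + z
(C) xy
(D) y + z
B

Apply T(x,y,z) = (y, z, x) to each option, i.e. replace (x, y, z) by the transformed coordinates.
Substitute the transformed coordinates into each option and compare with the original:
(A) x - y  ->  (y) - (z) = y - z   [differs from x - y: not invariant]
(B) x + y + z  ->  (y) + (z) + (x) = x + y + z   [equals x + y + z: invariant]
(C) xy  ->  (y)(z) = yz   [differs from xy: not invariant]
(D) y + z  ->  (z) + (x) = x + z   [differs from y + z: not invariant]

Only option (B), x + y + z, is unchanged by the transformation.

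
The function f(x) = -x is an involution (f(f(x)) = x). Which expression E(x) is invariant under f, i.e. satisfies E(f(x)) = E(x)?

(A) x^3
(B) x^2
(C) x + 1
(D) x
B

Replace x by f(x) = -x in each option and simplify. As a quick numerical cross-check, also compare E(3) with E(f(3)) = E(-3).

(A) x^3  ->  (-x)^3 = -x^3; check: E(3) = 27 but E(-3) = -27.   [not invariant]
(B) x^2  ->  (-x)^2, which simplifies back to x^2; check: E(3) = 9, E(-3) = 9.   [invariant]
(C) x + 1  ->  (-x) + 1 = 1 - x; check: E(3) = 4 but E(-3) = -2.   [not invariant]
(D) x  ->  (-x) = -x; check: E(3) = 3 but E(-3) = -3.   [not invariant]

Only (B) is unchanged. E is symmetric under swapping x with f(x) = -x, which is exactly what an involution does.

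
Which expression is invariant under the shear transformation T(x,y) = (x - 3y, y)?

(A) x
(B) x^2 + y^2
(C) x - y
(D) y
D

Under the shear T(x,y) = (x - 3y, y):
Substitute the transformed coordinates into each option and compare with the original:
(A) x  ->  (x - 3y) = x - 3y   [differs from x: not invariant]
(B) x^2 + y^2  ->  (x - 3y)^2 + (y)^2 = x^2 - 6xy + 10y^2   [differs from x^2 + y^2: not invariant]
(C) x - y  ->  (x - 3y) - (y) = x - 4y   [differs from x - y: not invariant]
(D) y  ->  (y) = y   [equals y: invariant]

Only option (D), y, is unchanged by the transformation.
A horizontal shear moves points parallel to the x-axis, so the y-coordinate (and any function of y alone) is unchanged.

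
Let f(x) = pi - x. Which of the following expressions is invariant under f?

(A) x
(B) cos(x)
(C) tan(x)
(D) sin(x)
D

For f(x) = pi - x:
sin(pi - x) = sin(x), so sine is invariant under this transformation.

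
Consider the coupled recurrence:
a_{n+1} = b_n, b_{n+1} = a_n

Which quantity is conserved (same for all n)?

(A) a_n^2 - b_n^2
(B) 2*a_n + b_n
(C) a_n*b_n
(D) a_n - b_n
C

Replace a_n by a_{n+1} = b_n and b_n by b_{n+1} = a_n in each option and simplify:
(A) a_n^2 - b_n^2  ->  (b_n)^2 - (a_n)^2 = -a_n^2 + b_n^2   [not conserved]
(B) 2*a_n + b_n  ->  2*(b_n) + (a_n) = a_n + 2*b_n   [not conserved]
(C) a_n*b_n  ->  (b_n)*(a_n) = a_n*b_n   [conserved]
(D) a_n - b_n  ->  (b_n) - (a_n) = -a_n + b_n   [not conserved]

Only (C) a_n*b_n returns to itself after one step, so it is the conserved quantity.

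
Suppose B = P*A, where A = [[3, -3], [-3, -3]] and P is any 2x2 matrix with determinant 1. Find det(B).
-18

By the multiplicative property of determinants, det(B) = det(P*A) = det(P) * det(A) = det(A),
so the determinant is invariant under multiplication by any determinant-1 matrix; we just need det(A).

det(A) = (3)(-3) - (-3)(-3) = -9 - 9 = -18

Therefore det(B) = 1 * (-18) = -18.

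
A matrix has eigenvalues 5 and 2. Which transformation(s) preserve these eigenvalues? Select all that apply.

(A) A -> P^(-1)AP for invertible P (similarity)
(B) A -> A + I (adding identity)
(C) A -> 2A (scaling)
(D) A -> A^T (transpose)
A and D

Eigenvalues are preserved by:
1. Similarity transformations: A -> P^(-1)AP (same characteristic polynomial)
2. Transpose: A^T has the same eigenvalues as A

Eigenvalues are NOT preserved by:
- Adding identity: eigenvalues become 5+1, 2+1
- Scaling: eigenvalues become 10, 4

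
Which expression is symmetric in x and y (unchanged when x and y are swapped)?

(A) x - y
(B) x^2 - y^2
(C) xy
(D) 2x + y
C

A symmetric expression is unchanged when the variables are permuted; here the transformation to test is the swap (x, y) -> (y, x).
Substitute the transformed coordinates into each option and compare with the original:
(A) x - y  ->  (y) - (x) = -x + y   [differs from x - y: not invariant]
(B) x^2 - y^2  ->  (y)^2 - (x)^2 = -x^2 + y^2   [differs from x^2 - y^2: not invariant]
(C) xy  ->  (y)(x) = xy   [equals xy: invariant]
(D) 2x + y  ->  2(y) + (x) = x + 2y   [differs from 2x + y: not invariant]

Only option (C), xy, is unchanged by the transformation.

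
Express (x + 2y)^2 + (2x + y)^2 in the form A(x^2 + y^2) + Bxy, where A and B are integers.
5(x^2 + y^2) + 8xy

Expanding: (x + 2y)^2 = x^2 + 4xy + 4y^2
(2x + y)^2 = 4x^2 + 4xy + y^2
Sum = (1+4)(x^2+y^2) + 8xy = 5(x^2 + y^2) + 8xy
This is symmetric in x and y.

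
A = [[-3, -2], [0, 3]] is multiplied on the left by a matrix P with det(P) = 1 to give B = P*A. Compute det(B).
-9

By the multiplicative property of determinants, det(B) = det(P*A) = det(P) * det(A) = det(A),
so the determinant is invariant under multiplication by any determinant-1 matrix; we just need det(A).

det(A) = (-3)(3) - (-2)(0) = -9 - 0 = -9

Therefore det(B) = 1 * (-9) = -9.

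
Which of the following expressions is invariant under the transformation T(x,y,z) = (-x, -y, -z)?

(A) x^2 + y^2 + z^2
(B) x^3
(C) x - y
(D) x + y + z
A

Apply T(x,y,z) = (-x, -y, -z) to each option, i.e. replace (x, y, z) by the transformed coordinates.
Substitute the transformed coordinates into each option and compare with the original:
(A) x^2 + y^2 + z^2  ->  (-x)^2 + (-y)^2 + (-z)^2 = x^2 + y^2 + z^2   [equals x^2 + y^2 + z^2: invariant]
(B) x^3  ->  (-x)^3 = -x^3   [differs from x^3: not invariant]
(C) x - y  ->  (-x) - (-y) = -x + y   [differs from x - y: not invariant]
(D) x + y + z  ->  (-x) + (-y) + (-z) = -x - y - z   [differs from x + y + z: not invariant]

Only option (A), x^2 + y^2 + z^2, is unchanged by the transformation.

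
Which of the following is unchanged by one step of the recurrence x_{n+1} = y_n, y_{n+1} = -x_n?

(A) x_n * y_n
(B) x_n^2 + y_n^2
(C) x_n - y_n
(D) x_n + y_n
B

For the recurrence x_{n+1} = y_n, y_{n+1} = -x_n:

x_{n+1}^2 + y_{n+1}^2 = y_n^2 + (-x_n)^2 = x_n^2 + y_n^2
The sum of squares is conserved (like energy in a harmonic oscillator).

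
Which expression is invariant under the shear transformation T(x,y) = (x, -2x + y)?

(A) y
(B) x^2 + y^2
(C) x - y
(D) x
D

Under the shear T(x,y) = (x, -2x + y):
Substitute the transformed coordinates into each option and compare with the original:
(A) y  ->  (-2x + y) = -2x + y   [differs from y: not invariant]
(B) x^2 + y^2  ->  (x)^2 + (-2x + y)^2 = 5x^2 - 4xy + y^2   [differs from x^2 + y^2: not invariant]
(C) x - y  ->  (x) - (-2x + y) = 3x - y   [differs from x - y: not invariant]
(D) x  ->  (x) = x   [equals x: invariant]

Only option (D), x, is unchanged by the transformation.
A vertical shear moves points parallel to the y-axis, so the x-coordinate (and any function of x alone) is unchanged.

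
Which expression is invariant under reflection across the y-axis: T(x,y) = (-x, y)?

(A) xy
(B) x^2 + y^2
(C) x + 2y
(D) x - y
B

The map is reflection across the y-axis: T(x,y) = (-x, y).
Substitute the transformed coordinates into each option and compare with the original:
(A) xy  ->  (-x)(y) = -xy   [differs from xy: not invariant]
(B) x^2 + y^2  ->  (-x)^2 + (y)^2 = x^2 + y^2   [equals x^2 + y^2: invariant]
(C) x + 2y  ->  (-x) + 2(y) = -x + 2y   [differs from x + 2y: not invariant]
(D) x - y  ->  (-x) - (y) = -x - y   [differs from x - y: not invariant]

Only option (B), x^2 + y^2, is unchanged by the transformation.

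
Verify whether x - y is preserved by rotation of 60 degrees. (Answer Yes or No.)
No

Applying rotation by 60 degrees: x' = x*cos(60 degrees) - y*sin(60 degrees) = x/2 - sqrt(3)y/2, y' = x*sin(60 degrees) + y*cos(60 degrees) = sqrt(3)x/2 + y/2

Substituting into x - y:
(x/2 - sqrt(3)y/2) - (sqrt(3)x/2 + y/2)
= -sqrt(3)x/2 + x/2 - sqrt(3)y/2 - y/2

This differs from the original expression x - y, so it is NOT invariant.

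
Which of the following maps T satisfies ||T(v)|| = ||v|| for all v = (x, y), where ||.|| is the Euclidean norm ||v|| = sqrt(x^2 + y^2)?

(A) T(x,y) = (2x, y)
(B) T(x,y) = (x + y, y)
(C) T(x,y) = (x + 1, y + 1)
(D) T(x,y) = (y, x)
D

A transformation preserves a norm if ||T(v)|| = ||v|| for every v; a single vector where the norm changes rules an option out.

(A) T(x,y) = (2x, y): v = (1, 0) has norm sqrt((1)^2 + (0)^2) = 1, but T(v) = (2, 0) has norm 2 -- not preserved.
(B) T(x,y) = (x + y, y): v = (0, 1) has norm sqrt((0)^2 + (1)^2) = 1, but T(v) = (1, 1) has norm sqrt(2) -- not preserved.
(C) T(x,y) = (x + 1, y + 1): v = (1, 0) has norm sqrt((1)^2 + (0)^2) = 1, but T(v) = (2, 1) has norm sqrt(5) -- not preserved.
(D) T(x,y) = (y, x): preserves the norm -- it is an orthogonal map (a rotation/reflection), and (y)^2 + (x)^2 simplifies to x^2 + y^2.

Therefore the answer is (D).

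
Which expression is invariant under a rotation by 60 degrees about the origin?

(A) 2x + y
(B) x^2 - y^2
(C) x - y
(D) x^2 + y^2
D

A rotation by 60 degrees sends (x, y) to (x/2 - sqrt(3)y/2, sqrt(3)x/2 + y/2).
Substitute the transformed coordinates into each option and compare with the original:
(A) 2x + y  ->  2(x/2 - sqrt(3)y/2) + (sqrt(3)x/2 + y/2) = sqrt(3)x/2 + x - sqrt(3)y + y/2   [differs from 2x + y: not invariant]
(B) x^2 - y^2  ->  (x/2 - sqrt(3)y/2)^2 - (sqrt(3)x/2 + y/2)^2 = -x^2/2 - sqrt(3)xy + y^2/2   [differs from x^2 - y^2: not invariant]
(C) x - y  ->  (x/2 - sqrt(3)y/2) - (sqrt(3)x/2 + y/2) = -sqrt(3)x/2 + x/2 - sqrt(3)y/2 - y/2   [differs from x - y: not invariant]
(D) x^2 + y^2  ->  (x/2 - sqrt(3)y/2)^2 + (sqrt(3)x/2 + y/2)^2 = x^2 + y^2   [equals x^2 + y^2: invariant]

Only option (D), x^2 + y^2, is unchanged by the transformation.
Geometrically, x^2 + y^2 is the squared distance from the origin, which every rotation about the origin preserves.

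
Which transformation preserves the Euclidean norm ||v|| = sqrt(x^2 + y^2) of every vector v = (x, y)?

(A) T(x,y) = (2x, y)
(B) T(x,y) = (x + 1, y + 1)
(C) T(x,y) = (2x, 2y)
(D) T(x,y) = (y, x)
D

A transformation preserves a norm if ||T(v)|| = ||v|| for every v; a single vector where the norm changes rules an option out.

(A) T(x,y) = (2x, y): v = (1, 0) has norm sqrt((1)^2 + (0)^2) = 1, but T(v) = (2, 0) has norm 2 -- not preserved.
(B) T(x,y) = (x + 1, y + 1): v = (1, 0) has norm sqrt((1)^2 + (0)^2) = 1, but T(v) = (2, 1) has norm sqrt(5) -- not preserved.
(C) T(x,y) = (2x, 2y): v = (1, 0) has norm sqrt((1)^2 + (0)^2) = 1, but T(v) = (2, 0) has norm 2 -- not preserved.
(D) T(x,y) = (y, x): preserves the norm -- it is an orthogonal map (a rotation/reflection), and (y)^2 + (x)^2 simplifies to x^2 + y^2.

Therefore the answer is (D).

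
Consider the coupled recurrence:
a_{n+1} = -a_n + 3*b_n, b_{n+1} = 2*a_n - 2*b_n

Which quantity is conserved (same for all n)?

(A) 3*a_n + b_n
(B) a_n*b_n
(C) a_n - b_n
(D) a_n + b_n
D

Replace a_n by a_{n+1} = -a_n + 3*b_n and b_n by b_{n+1} = 2*a_n - 2*b_n in each option and simplify:
(A) 3*a_n + b_n  ->  3*(-a_n + 3*b_n) + (2*a_n - 2*b_n) = -a_n + 7*b_n   [not conserved]
(B) a_n*b_n  ->  (-a_n + 3*b_n)*(2*a_n - 2*b_n) = -2*a_n^2 + 8*a_n*b_n - 6*b_n^2   [not conserved]
(C) a_n - b_n  ->  (-a_n + 3*b_n) - (2*a_n - 2*b_n) = -3*a_n + 5*b_n   [not conserved]
(D) a_n + b_n  ->  (-a_n + 3*b_n) + (2*a_n - 2*b_n) = a_n + b_n   [conserved]

Only (D) a_n + b_n returns to itself after one step, so it is the conserved quantity.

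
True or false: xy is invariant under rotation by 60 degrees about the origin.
False

Applying rotation by 60 degrees: x' = x*cos(60 degrees) - y*sin(60 degrees) = x/2 - sqrt(3)y/2, y' = x*sin(60 degrees) + y*cos(60 degrees) = sqrt(3)x/2 + y/2

Substituting into xy:
(x/2 - sqrt(3)y/2)(sqrt(3)x/2 + y/2)
= sqrt(3)x^2/4 - xy/2 - sqrt(3)y^2/4

This differs from the original expression xy, so it is NOT invariant.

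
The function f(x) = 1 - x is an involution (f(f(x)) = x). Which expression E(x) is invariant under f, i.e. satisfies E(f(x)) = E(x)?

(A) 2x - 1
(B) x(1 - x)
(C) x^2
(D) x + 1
B

Replace x by f(x) = 1 - x in each option and simplify. As a quick numerical cross-check, also compare E(4) with E(f(4)) = E(-3).

(A) 2x - 1  ->  2(1 - x) - 1 = 1 - 2x; check: E(4) = 7 but E(-3) = -7.   [not invariant]
(B) x(1 - x)  ->  (1 - x)(1 - (1 - x)), which simplifies back to x(1 - x); check: E(4) = -12, E(-3) = -12.   [invariant]
(C) x^2  ->  (1 - x)^2 = (x - 1)^2; check: E(4) = 16 but E(-3) = 9.   [not invariant]
(D) x + 1  ->  (1 - x) + 1 = 2 - x; check: E(4) = 5 but E(-3) = -2.   [not invariant]

Only (B) is unchanged. E is symmetric under swapping x with f(x) = 1 - x, which is exactly what an involution does.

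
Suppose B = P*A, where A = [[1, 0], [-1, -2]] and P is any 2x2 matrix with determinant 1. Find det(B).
-2

By the multiplicative property of determinants, det(B) = det(P*A) = det(P) * det(A) = det(A),
so the determinant is invariant under multiplication by any determinant-1 matrix; we just need det(A).

det(A) = (1)(-2) - (0)(-1) = -2 - 0 = -2

Therefore det(B) = 1 * (-2) = -2.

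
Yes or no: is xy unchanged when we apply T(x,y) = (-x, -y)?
Yes

Substitute T(x,y) = (-x, -y) into the expression and compare with the original.

Original: xy
After applying T: (-x)(-y) = xy

This is identical to the original xy, so the expression is invariant.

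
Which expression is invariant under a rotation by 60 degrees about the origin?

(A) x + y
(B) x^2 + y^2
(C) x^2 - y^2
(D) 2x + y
B

A rotation by 60 degrees sends (x, y) to (x/2 - sqrt(3)y/2, sqrt(3)x/2 + y/2).
Substitute the transformed coordinates into each option and compare with the original:
(A) x + y  ->  (x/2 - sqrt(3)y/2) + (sqrt(3)x/2 + y/2) = x/2 + sqrt(3)x/2 - sqrt(3)y/2 + y/2   [differs from x + y: not invariant]
(B) x^2 + y^2  ->  (x/2 - sqrt(3)y/2)^2 + (sqrt(3)x/2 + y/2)^2 = x^2 + y^2   [equals x^2 + y^2: invariant]
(C) x^2 - y^2  ->  (x/2 - sqrt(3)y/2)^2 - (sqrt(3)x/2 + y/2)^2 = -x^2/2 - sqrt(3)xy + y^2/2   [differs from x^2 - y^2: not invariant]
(D) 2x + y  ->  2(x/2 - sqrt(3)y/2) + (sqrt(3)x/2 + y/2) = sqrt(3)x/2 + x - sqrt(3)y + y/2   [differs from 2x + y: not invariant]

Only option (B), x^2 + y^2, is unchanged by the transformation.
Geometrically, x^2 + y^2 is the squared distance from the origin, which every rotation about the origin preserves.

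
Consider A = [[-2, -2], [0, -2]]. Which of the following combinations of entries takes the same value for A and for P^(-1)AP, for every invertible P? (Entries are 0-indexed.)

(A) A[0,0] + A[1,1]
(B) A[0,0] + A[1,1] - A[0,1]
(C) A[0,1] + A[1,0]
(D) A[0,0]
A

A[0,0] + A[1,1] is the trace of A. By the cyclic property of the trace, tr(P^(-1)AP) = tr(APP^(-1)) = tr(A), so it is the same for every matrix similar to A.

The other combinations are not similarity invariants. For example, take P = [[1, 1], [1, 2]] (det P = 1), so P^(-1) = [[2, -1], [-1, 1]] and
B = P^(-1)AP = [[-6, -8], [2, 2]].
Evaluating each option on A and on B:
(A) A[0,0] + A[1,1]: -4 for A, -4 for B -> unchanged
(B) A[0,0] + A[1,1] - A[0,1]: -2 for A, 4 for B -> changes
(C) A[0,1] + A[1,0]: -2 for A, -6 for B -> changes
(D) A[0,0]: -2 for A, -6 for B -> changes

Only (A) A[0,0] + A[1,1] = -4 survives (and it does so for every P, not just this one), so it is the invariant.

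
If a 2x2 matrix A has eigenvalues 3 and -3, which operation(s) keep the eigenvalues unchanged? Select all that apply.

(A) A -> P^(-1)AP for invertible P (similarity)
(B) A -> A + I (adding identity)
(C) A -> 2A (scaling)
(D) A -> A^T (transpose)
A and D

Eigenvalues are preserved by:
1. Similarity transformations: A -> P^(-1)AP (same characteristic polynomial)
2. Transpose: A^T has the same eigenvalues as A

Eigenvalues are NOT preserved by:
- Adding identity: eigenvalues become 3+1, -3+1
- Scaling: eigenvalues become 6, -6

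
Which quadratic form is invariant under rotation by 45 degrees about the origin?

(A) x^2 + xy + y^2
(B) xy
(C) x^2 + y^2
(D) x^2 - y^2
C

Rotation by 45 degrees sends (x, y) to (sqrt(2)x/2 - sqrt(2)y/2, sqrt(2)x/2 + sqrt(2)y/2).
Substitute the transformed coordinates into each option and compare with the original:
(A) x^2 + xy + y^2  ->  (sqrt(2)x/2 - sqrt(2)y/2)^2 + (sqrt(2)x/2 - sqrt(2)y/2)(sqrt(2)x/2 + sqrt(2)y/2) + (sqrt(2)x/2 + sqrt(2)y/2)^2 = 3x^2/2 + y^2/2   [differs from x^2 + xy + y^2: not invariant]
(B) xy  ->  (sqrt(2)x/2 - sqrt(2)y/2)(sqrt(2)x/2 + sqrt(2)y/2) = x^2/2 - y^2/2   [differs from xy: not invariant]
(C) x^2 + y^2  ->  (sqrt(2)x/2 - sqrt(2)y/2)^2 + (sqrt(2)x/2 + sqrt(2)y/2)^2 = x^2 + y^2   [equals x^2 + y^2: invariant]
(D) x^2 - y^2  ->  (sqrt(2)x/2 - sqrt(2)y/2)^2 - (sqrt(2)x/2 + sqrt(2)y/2)^2 = -2xy   [differs from x^2 - y^2: not invariant]

Only option (C), x^2 + y^2, is unchanged by the transformation.
x^2 + y^2 is the squared distance from the origin, which rotations preserve.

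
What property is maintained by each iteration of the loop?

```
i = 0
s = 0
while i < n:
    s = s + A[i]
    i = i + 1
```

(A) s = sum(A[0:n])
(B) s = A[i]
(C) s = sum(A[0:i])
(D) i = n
C

A loop invariant must hold before the first iteration and be re-established by every execution of the body.

(C) s = sum(A[0:i]): Initially i = 0 and s = 0 = sum of the empty slice A[0:0]. If s = sum(A[0:i]) holds at the top of an iteration, the body sets s to sum(A[0:i]) + A[i] = sum(A[0:i+1]) and then i to i+1, so s = sum(A[0:i]) holds again. At exit i = n, giving s = sum(A[0:n]).

The other options fail:
(A) s = sum(A[0:n]): false before the loop (s = 0, not the full sum) -- it only becomes true at exit.
(B) s = A[i]: after the first iteration s = A[0] but i = 1, so s = A[i] compares s with the wrong element (and fails in general).
(D) i = n: false initially (i = 0); it is the exit condition, not an invariant.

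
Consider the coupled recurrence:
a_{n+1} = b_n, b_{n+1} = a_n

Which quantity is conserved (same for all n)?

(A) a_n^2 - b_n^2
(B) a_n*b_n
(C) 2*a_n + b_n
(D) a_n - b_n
B

Replace a_n by a_{n+1} = b_n and b_n by b_{n+1} = a_n in each option and simplify:
(A) a_n^2 - b_n^2  ->  (b_n)^2 - (a_n)^2 = -a_n^2 + b_n^2   [not conserved]
(B) a_n*b_n  ->  (b_n)*(a_n) = a_n*b_n   [conserved]
(C) 2*a_n + b_n  ->  2*(b_n) + (a_n) = a_n + 2*b_n   [not conserved]
(D) a_n - b_n  ->  (b_n) - (a_n) = -a_n + b_n   [not conserved]

Only (B) a_n*b_n returns to itself after one step, so it is the conserved quantity.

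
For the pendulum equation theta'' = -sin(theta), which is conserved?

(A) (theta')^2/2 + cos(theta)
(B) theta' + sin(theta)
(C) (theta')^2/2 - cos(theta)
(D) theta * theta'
C

A first integral I satisfies dI/dt = 0 along every solution. Differentiate each option and use the equation of motion:
(A) d/dt[(theta')^2/2 + cos(theta)] = theta' theta'' - sin(theta) theta' = -2 theta' sin(theta), not identically 0
(B) d/dt[theta' + sin(theta)] = theta'' + cos(theta) theta' = -sin(theta) + theta' cos(theta), not identically 0
(C) d/dt[(theta')^2/2 - cos(theta)] = theta' theta'' + sin(theta) theta' = theta'(-sin(theta)) + theta' sin(theta) = 0
(D) d/dt[theta * theta'] = (theta')^2 + theta theta'' = (theta')^2 - theta sin(theta), not identically 0

Only (C) has zero time-derivative. This is the total energy: kinetic (theta')^2/2 plus potential -cos(theta).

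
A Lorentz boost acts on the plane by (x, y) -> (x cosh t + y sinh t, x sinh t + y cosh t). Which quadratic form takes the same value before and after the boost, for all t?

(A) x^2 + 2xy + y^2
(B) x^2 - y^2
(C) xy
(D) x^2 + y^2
B

Write x' = x cosh t + y sinh t, y' = x sinh t + y cosh t and substitute into each option:
(A) x^2 + 2xy + y^2: (x' + y')^2 with x' + y' = (x + y)(cosh t + sinh t) = (x + y)e^t, so it becomes (x + y)^2 e^(2t)   [not invariant for t != 0]
(B) x^2 - y^2: (x cosh t + y sinh t)^2 - (x sinh t + y cosh t)^2 = x^2(cosh^2 t - sinh^2 t) + 2xy(cosh t sinh t - sinh t cosh t) + y^2(sinh^2 t - cosh^2 t) = x^2 - y^2   [invariant, using cosh^2 t - sinh^2 t = 1]
(C) xy: (x cosh t + y sinh t)(x sinh t + y cosh t) = xy(cosh^2 t + sinh^2 t) + (x^2 + y^2) sinh t cosh t = xy cosh 2t + (x^2 + y^2)(sinh 2t)/2   [not invariant for t != 0]
(D) x^2 + y^2: (x cosh t + y sinh t)^2 + (x sinh t + y cosh t)^2 = (x^2 + y^2)(cosh^2 t + sinh^2 t) + 4xy sinh t cosh t = (x^2 + y^2) cosh 2t + 2xy sinh 2t   [not invariant for t != 0]

Only (B) x^2 - y^2 is unchanged; it is the Minkowski form preserved by Lorentz boosts, just as x^2 + y^2 is preserved by ordinary rotations.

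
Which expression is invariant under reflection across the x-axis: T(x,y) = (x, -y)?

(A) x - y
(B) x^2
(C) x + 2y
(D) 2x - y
B

The map is reflection across the x-axis: T(x,y) = (x, -y).
Substitute the transformed coordinates into each option and compare with the original:
(A) x - y  ->  (x) - (-y) = x + y   [differs from x - y: not invariant]
(B) x^2  ->  (x)^2 = x^2   [equals x^2: invariant]
(C) x + 2y  ->  (x) + 2(-y) = x - 2y   [differs from x + 2y: not invariant]
(D) 2x - y  ->  2(x) - (-y) = 2x + y   [differs from 2x - y: not invariant]

Only option (B), x^2, is unchanged by the transformation.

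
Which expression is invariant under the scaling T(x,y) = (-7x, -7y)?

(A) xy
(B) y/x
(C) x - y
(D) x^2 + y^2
B

Under the uniform scaling T(x,y) = (-7x, -7y):
Substitute the transformed coordinates into each option and compare with the original:
(A) xy  ->  (-7x)(-7y) = 49xy   [differs from xy: not invariant]
(B) y/x  ->  (-7y)/(-7x) = y/x   [equals y/x: invariant]
(C) x - y  ->  (-7x) - (-7y) = -7x + 7y   [differs from x - y: not invariant]
(D) x^2 + y^2  ->  (-7x)^2 + (-7y)^2 = 49x^2 + 49y^2   [differs from x^2 + y^2: not invariant]

Only option (B), y/x, is unchanged by the transformation.
The common factor -7 cancels in a ratio of coordinates, while sums, products and sums of squares pick up factors of -7 or 49.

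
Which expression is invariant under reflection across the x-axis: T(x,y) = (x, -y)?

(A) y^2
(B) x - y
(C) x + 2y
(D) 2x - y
A

The map is reflection across the x-axis: T(x,y) = (x, -y).
Substitute the transformed coordinates into each option and compare with the original:
(A) y^2  ->  (-y)^2 = y^2   [equals y^2: invariant]
(B) x - y  ->  (x) - (-y) = x + y   [differs from x - y: not invariant]
(C) x + 2y  ->  (x) + 2(-y) = x - 2y   [differs from x + 2y: not invariant]
(D) 2x - y  ->  2(x) - (-y) = 2x + y   [differs from 2x - y: not invariant]

Only option (A), y^2, is unchanged by the transformation.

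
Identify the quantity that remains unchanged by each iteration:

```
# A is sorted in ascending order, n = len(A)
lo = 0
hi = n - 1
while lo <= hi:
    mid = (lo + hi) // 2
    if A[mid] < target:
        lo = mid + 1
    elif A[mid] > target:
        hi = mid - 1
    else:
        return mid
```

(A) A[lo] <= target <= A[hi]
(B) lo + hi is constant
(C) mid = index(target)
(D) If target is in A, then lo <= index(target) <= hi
D

A loop invariant must hold before the first iteration and be re-established by every execution of the body.

(D) If target is in A, then lo <= index(target) <= hi: Before the loop [lo, hi] = [0, n-1] covers every index. When A[mid] < target, sortedness puts target strictly to the right of mid, so setting lo = mid + 1 keeps index(target) in [lo, hi]; symmetrically for hi = mid - 1. Hence 'if target is in A then lo <= index(target) <= hi' holds after every iteration, and when lo > hi it proves target is absent.

The other options fail:
(A) A[lo] <= target <= A[hi]: fails when target is not in A (e.g. target < A[0] already violates it before the loop), so it is not maintained in general.
(B) lo + hi is constant: each iteration moves exactly one of lo, hi, so lo + hi changes (e.g. 0 + (n-1) becomes (mid+1) + (n-1)).
(C) mid = index(target): mid is just the current probe; it equals index(target) only on the iteration that returns.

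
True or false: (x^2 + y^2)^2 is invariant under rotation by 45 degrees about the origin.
True

Applying rotation by 45 degrees: x' = x*cos(45 degrees) - y*sin(45 degrees) = sqrt(2)x/2 - sqrt(2)y/2, y' = x*sin(45 degrees) + y*cos(45 degrees) = sqrt(2)x/2 + sqrt(2)y/2

Substituting into (x^2 + y^2)^2:
((sqrt(2)x/2 - sqrt(2)y/2)^2 + (sqrt(2)x/2 + sqrt(2)y/2)^2)^2
= x^4 + 2x^2y^2 + y^4 = (x^2 + y^2)^2

This equals the original expression (x^2 + y^2)^2, so it IS invariant.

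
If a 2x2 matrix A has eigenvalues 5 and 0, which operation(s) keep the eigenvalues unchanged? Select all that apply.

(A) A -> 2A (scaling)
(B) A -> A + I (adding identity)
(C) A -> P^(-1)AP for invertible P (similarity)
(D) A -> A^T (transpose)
C and D

Eigenvalues are preserved by:
1. Similarity transformations: A -> P^(-1)AP (same characteristic polynomial)
2. Transpose: A^T has the same eigenvalues as A

Eigenvalues are NOT preserved by:
- Adding identity: eigenvalues become 5+1, 0+1
- Scaling: eigenvalues become 10, 0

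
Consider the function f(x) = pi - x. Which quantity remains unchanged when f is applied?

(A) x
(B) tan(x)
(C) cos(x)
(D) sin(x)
D

For f(x) = pi - x:
sin(pi - x) = sin(x), so sine is invariant under this transformation.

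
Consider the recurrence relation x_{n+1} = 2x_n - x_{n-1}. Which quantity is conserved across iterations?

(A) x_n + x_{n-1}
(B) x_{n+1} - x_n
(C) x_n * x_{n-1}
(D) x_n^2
B

For the recurrence x_{n+1} = 2x_n - x_{n-1}:

If x_{n+1} = 2x_n - x_{n-1}, then:
x_{n+1} - x_n = x_n - x_{n-1}
The first difference is constant throughout the sequence.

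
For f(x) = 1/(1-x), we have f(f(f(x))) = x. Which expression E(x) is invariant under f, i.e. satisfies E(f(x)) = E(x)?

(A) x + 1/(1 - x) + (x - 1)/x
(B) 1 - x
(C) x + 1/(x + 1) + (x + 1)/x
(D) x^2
A

Replace x by f(x) = 1/(1 - x) in each option and simplify. As a quick numerical cross-check, also compare E(5) with E(f(5)) = E(-1/4).

(A) x + 1/(1 - x) + (x - 1)/x  ->  (1/(1 - x)) + 1/(1 - (1/(1 - x))) + ((1/(1 - x)) - 1)/(1/(1 - x)), which simplifies back to x + 1/(1 - x) + (x - 1)/x; check: E(5) = 111/20, E(-1/4) = 111/20.   [invariant]
(B) 1 - x  ->  1 - (1/(1 - x)) = x/(x - 1); check: E(5) = -4 but E(-1/4) = 5/4.   [not invariant]
(C) x + 1/(x + 1) + (x + 1)/x  ->  (1/(1 - x)) + 1/((1/(1 - x)) + 1) + ((1/(1 - x)) + 1)/(1/(1 - x)) = (-x^3 + 6x^2 - 11x + 7)/(x^2 - 3x + 2); check: E(5) = 191/30 but E(-1/4) = -23/12.   [not invariant]
(D) x^2  ->  (1/(1 - x))^2 = (x - 1)^(-2); check: E(5) = 25 but E(-1/4) = 1/16.   [not invariant]

Only (A) is unchanged. Indeed f(f(x)) = 1/(1 - 1/(1-x)) = (1-x)/(-x) = (x-1)/x, so E(x) = x + f(x) + f(f(x)) is the sum over the whole 3-cycle; applying f just permutes the three terms cyclically (x -> f(x) -> f(f(x)) -> x), leaving the sum unchanged.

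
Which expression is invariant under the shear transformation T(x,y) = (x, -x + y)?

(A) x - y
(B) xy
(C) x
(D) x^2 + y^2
C

Under the shear T(x,y) = (x, -x + y):
Substitute the transformed coordinates into each option and compare with the original:
(A) x - y  ->  (x) - (-x + y) = 2x - y   [differs from x - y: not invariant]
(B) xy  ->  (x)(-x + y) = -x^2 + xy   [differs from xy: not invariant]
(C) x  ->  (x) = x   [equals x: invariant]
(D) x^2 + y^2  ->  (x)^2 + (-x + y)^2 = 2x^2 - 2xy + y^2   [differs from x^2 + y^2: not invariant]

Only option (C), x, is unchanged by the transformation.
A vertical shear moves points parallel to the y-axis, so the x-coordinate (and any function of x alone) is unchanged.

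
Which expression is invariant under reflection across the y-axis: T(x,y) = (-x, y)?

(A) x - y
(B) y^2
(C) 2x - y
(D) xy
B

The map is reflection across the y-axis: T(x,y) = (-x, y).
Substitute the transformed coordinates into each option and compare with the original:
(A) x - y  ->  (-x) - (y) = -x - y   [differs from x - y: not invariant]
(B) y^2  ->  (y)^2 = y^2   [equals y^2: invariant]
(C) 2x - y  ->  2(-x) - (y) = -2x - y   [differs from 2x - y: not invariant]
(D) xy  ->  (-x)(y) = -xy   [differs from xy: not invariant]

Only option (B), y^2, is unchanged by the transformation.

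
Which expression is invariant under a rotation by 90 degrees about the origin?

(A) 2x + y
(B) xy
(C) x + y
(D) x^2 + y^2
D

A rotation by 90 degrees sends (x, y) to (-y, x).
Substitute the transformed coordinates into each option and compare with the original:
(A) 2x + y  ->  2(-y) + (x) = x - 2y   [differs from 2x + y: not invariant]
(B) xy  ->  (-y)(x) = -xy   [differs from xy: not invariant]
(C) x + y  ->  (-y) + (x) = x - y   [differs from x + y: not invariant]
(D) x^2 + y^2  ->  (-y)^2 + (x)^2 = x^2 + y^2   [equals x^2 + y^2: invariant]

Only option (D), x^2 + y^2, is unchanged by the transformation.
Geometrically, x^2 + y^2 is the squared distance from the origin, which every rotation about the origin preserves.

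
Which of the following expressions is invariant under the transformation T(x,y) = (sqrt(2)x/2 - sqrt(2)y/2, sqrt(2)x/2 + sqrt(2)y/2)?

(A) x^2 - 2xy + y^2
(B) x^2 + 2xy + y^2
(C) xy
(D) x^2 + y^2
D

An expression E(x,y) is invariant under T if E(T(x,y)) = E(x,y). Here T(x,y) = (sqrt(2)x/2 - sqrt(2)y/2, sqrt(2)x/2 + sqrt(2)y/2).
Substitute the transformed coordinates into each option and compare with the original:
(A) x^2 - 2xy + y^2  ->  (sqrt(2)x/2 - sqrt(2)y/2)^2 - 2(sqrt(2)x/2 - sqrt(2)y/2)(sqrt(2)x/2 + sqrt(2)y/2) + (sqrt(2)x/2 + sqrt(2)y/2)^2 = 2y^2   [differs from x^2 - 2xy + y^2: not invariant]
(B) x^2 + 2xy + y^2  ->  (sqrt(2)x/2 - sqrt(2)y/2)^2 + 2(sqrt(2)x/2 - sqrt(2)y/2)(sqrt(2)x/2 + sqrt(2)y/2) + (sqrt(2)x/2 + sqrt(2)y/2)^2 = 2x^2   [differs from x^2 + 2xy + y^2: not invariant]
(C) xy  ->  (sqrt(2)x/2 - sqrt(2)y/2)(sqrt(2)x/2 + sqrt(2)y/2) = x^2/2 - y^2/2   [differs from xy: not invariant]
(D) x^2 + y^2  ->  (sqrt(2)x/2 - sqrt(2)y/2)^2 + (sqrt(2)x/2 + sqrt(2)y/2)^2 = x^2 + y^2   [equals x^2 + y^2: invariant]

Only option (D), x^2 + y^2, is unchanged by the transformation.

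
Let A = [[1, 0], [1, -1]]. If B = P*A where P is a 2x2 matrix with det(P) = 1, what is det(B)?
-1

By the multiplicative property of determinants, det(B) = det(P*A) = det(P) * det(A) = det(A),
so the determinant is invariant under multiplication by any determinant-1 matrix; we just need det(A).

det(A) = (1)(-1) - (0)(1) = -1 - 0 = -1

Therefore det(B) = 1 * (-1) = -1.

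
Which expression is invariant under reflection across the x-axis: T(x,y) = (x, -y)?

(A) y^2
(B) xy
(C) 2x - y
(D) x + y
A

The map is reflection across the x-axis: T(x,y) = (x, -y).
Substitute the transformed coordinates into each option and compare with the original:
(A) y^2  ->  (-y)^2 = y^2   [equals y^2: invariant]
(B) xy  ->  (x)(-y) = -xy   [differs from xy: not invariant]
(C) 2x - y  ->  2(x) - (-y) = 2x + y   [differs from 2x - y: not invariant]
(D) x + y  ->  (x) + (-y) = x - y   [differs from x + y: not invariant]

Only option (A), y^2, is unchanged by the transformation.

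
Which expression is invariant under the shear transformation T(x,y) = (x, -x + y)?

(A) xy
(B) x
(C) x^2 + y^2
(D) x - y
B

Under the shear T(x,y) = (x, -x + y):
Substitute the transformed coordinates into each option and compare with the original:
(A) xy  ->  (x)(-x + y) = -x^2 + xy   [differs from xy: not invariant]
(B) x  ->  (x) = x   [equals x: invariant]
(C) x^2 + y^2  ->  (x)^2 + (-x + y)^2 = 2x^2 - 2xy + y^2   [differs from x^2 + y^2: not invariant]
(D) x - y  ->  (x) - (-x + y) = 2x - y   [differs from x - y: not invariant]

Only option (B), x, is unchanged by the transformation.
A vertical shear moves points parallel to the y-axis, so the x-coordinate (and any function of x alone) is unchanged.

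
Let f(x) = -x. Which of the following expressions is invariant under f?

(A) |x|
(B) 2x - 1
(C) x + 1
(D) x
A

For f(x) = -x:
Applying f replaces x by -x. Since |-x| = |x|, the absolute value is unchanged by f, whereas x -> -x, 2x - 1 -> -2x - 1 and x + 1 -> -x + 1 all change.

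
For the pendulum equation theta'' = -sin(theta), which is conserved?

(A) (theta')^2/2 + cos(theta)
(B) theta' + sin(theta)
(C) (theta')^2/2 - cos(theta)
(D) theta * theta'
C

A first integral I satisfies dI/dt = 0 along every solution. Differentiate each option and use the equation of motion:
(A) d/dt[(theta')^2/2 + cos(theta)] = theta' theta'' - sin(theta) theta' = -2 theta' sin(theta), not identically 0
(B) d/dt[theta' + sin(theta)] = theta'' + cos(theta) theta' = -sin(theta) + theta' cos(theta), not identically 0
(C) d/dt[(theta')^2/2 - cos(theta)] = theta' theta'' + sin(theta) theta' = theta'(-sin(theta)) + theta' sin(theta) = 0
(D) d/dt[theta * theta'] = (theta')^2 + theta theta'' = (theta')^2 - theta sin(theta), not identically 0

Only (C) has zero time-derivative. This is the total energy: kinetic (theta')^2/2 plus potential -cos(theta).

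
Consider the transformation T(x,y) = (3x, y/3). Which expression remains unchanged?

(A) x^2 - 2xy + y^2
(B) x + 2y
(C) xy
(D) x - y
C

An expression E(x,y) is invariant under T if E(T(x,y)) = E(x,y). Here T(x,y) = (3x, y/3).
Substitute the transformed coordinates into each option and compare with the original:
(A) x^2 - 2xy + y^2  ->  (3x)^2 - 2(3x)(y/3) + (y/3)^2 = 9x^2 - 2xy + y^2/9   [differs from x^2 - 2xy + y^2: not invariant]
(B) x + 2y  ->  (3x) + 2(y/3) = 3x + 2y/3   [differs from x + 2y: not invariant]
(C) xy  ->  (3x)(y/3) = xy   [equals xy: invariant]
(D) x - y  ->  (3x) - (y/3) = 3x - y/3   [differs from x - y: not invariant]

Only option (C), xy, is unchanged by the transformation.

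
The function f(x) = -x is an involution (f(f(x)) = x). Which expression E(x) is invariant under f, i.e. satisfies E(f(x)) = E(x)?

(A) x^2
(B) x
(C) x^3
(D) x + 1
A

Replace x by f(x) = -x in each option and simplify. As a quick numerical cross-check, also compare E(3) with E(f(3)) = E(-3).

(A) x^2  ->  (-x)^2, which simplifies back to x^2; check: E(3) = 9, E(-3) = 9.   [invariant]
(B) x  ->  (-x) = -x; check: E(3) = 3 but E(-3) = -3.   [not invariant]
(C) x^3  ->  (-x)^3 = -x^3; check: E(3) = 27 but E(-3) = -27.   [not invariant]
(D) x + 1  ->  (-x) + 1 = 1 - x; check: E(3) = 4 but E(-3) = -2.   [not invariant]

Only (A) is unchanged. E is symmetric under swapping x with f(x) = -x, which is exactly what an involution does.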